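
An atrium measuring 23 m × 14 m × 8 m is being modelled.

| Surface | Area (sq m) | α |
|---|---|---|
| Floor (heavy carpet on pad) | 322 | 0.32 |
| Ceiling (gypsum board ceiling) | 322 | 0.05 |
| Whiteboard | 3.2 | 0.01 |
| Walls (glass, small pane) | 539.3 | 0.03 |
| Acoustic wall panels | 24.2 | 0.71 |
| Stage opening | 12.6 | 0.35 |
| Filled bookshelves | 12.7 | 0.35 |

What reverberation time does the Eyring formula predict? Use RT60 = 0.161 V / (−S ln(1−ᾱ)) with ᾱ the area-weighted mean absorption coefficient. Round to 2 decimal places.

Total surface area S = 322 + 322 + 3.2 + 539.3 + 24.2 + 12.6 + 12.7 = 1236.0 sq m.
Absorption A = 322×0.32 + 322×0.05 + 3.2×0.01 + 539.3×0.03 + 24.2×0.71 + 12.6×0.35 + 12.7×0.35 = 161.388 sabins.
Mean coefficient ᾱ = A/S = 0.1306.
−S·ln(1−ᾱ) = −1236.0 × ln(1 − 0.1306) = 172.981.
V = 23 × 14 × 8 = 2576 m³.
RT60 = 0.161 × 2576 / 172.981 = 2.40 s.

2.40 seconds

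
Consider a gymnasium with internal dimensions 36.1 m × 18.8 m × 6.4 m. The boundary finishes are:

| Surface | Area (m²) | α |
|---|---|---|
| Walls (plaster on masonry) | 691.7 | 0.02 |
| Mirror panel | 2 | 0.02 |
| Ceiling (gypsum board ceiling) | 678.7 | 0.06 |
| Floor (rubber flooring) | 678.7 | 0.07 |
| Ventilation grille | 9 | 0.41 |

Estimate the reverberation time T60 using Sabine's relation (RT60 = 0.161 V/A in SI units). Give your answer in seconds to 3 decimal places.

6.610 sec

A = Σ Sᵢαᵢ = 691.7×0.02 + 2×0.02 + 678.7×0.06 + 678.7×0.07 + 9×0.41 = 105.795 sabins.
Room volume: 4343.552 m³.
Sabine: RT60 = 0.161 × 4343.552 / 105.795 = 6.610 s.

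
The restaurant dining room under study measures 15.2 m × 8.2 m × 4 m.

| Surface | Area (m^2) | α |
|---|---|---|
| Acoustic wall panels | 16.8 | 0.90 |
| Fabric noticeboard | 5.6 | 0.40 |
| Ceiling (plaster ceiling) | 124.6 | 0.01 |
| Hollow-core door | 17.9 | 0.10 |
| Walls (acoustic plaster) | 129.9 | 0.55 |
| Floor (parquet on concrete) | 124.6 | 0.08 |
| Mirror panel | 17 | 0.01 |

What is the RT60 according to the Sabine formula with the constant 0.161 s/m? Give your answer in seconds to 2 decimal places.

Summing Sᵢαᵢ: 15.120 + 2.240 + 1.246 + 1.790 + 71.445 + 9.968 + 0.170 → A = 101.979 sabins.
Room volume: 498.56 m³.
RT60 = 0.161 · V / A = 0.161 × 498.56 / 101.979 = 0.79 s.

0.79 seconds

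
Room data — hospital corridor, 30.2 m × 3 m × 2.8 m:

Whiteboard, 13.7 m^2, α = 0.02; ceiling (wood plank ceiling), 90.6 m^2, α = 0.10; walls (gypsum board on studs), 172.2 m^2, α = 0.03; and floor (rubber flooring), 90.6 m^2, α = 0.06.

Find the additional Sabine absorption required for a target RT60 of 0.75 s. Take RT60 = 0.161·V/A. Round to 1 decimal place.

34.5 sabins

A₁ = Σ Sᵢαᵢ = 13.7*0.02 + 90.6*0.10 + 172.2*0.03 + 90.6*0.06 = 19.936 sabins.
For T = 0.75 s, need A₂ = 0.161·V/T = 0.161·253.68/0.75 = 54.457 sabins.
Shortfall: 54.457 − 19.936 = 34.5 sabins.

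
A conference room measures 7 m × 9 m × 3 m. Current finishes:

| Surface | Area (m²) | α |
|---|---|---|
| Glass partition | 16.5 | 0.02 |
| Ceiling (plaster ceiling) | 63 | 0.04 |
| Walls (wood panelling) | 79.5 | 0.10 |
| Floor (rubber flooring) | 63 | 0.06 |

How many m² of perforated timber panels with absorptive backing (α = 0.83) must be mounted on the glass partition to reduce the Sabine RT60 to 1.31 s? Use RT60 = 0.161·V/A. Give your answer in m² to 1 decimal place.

Equivalent absorption area: A₁ = 16.5·0.02 + 63·0.04 + 79.5·0.10 + 63·0.06 = 14.580 m².
Required A₂ = 0.161·189/1.31 = 23.228 sabins.
ΔA needed = 23.228 − 14.580 = 8.648 sabins.
Each m² of panel replacing the glass partition adds (0.83 − 0.02) = 0.81 sabins.
Panel area = 8.648 / 0.81 = 10.7 m².

10.7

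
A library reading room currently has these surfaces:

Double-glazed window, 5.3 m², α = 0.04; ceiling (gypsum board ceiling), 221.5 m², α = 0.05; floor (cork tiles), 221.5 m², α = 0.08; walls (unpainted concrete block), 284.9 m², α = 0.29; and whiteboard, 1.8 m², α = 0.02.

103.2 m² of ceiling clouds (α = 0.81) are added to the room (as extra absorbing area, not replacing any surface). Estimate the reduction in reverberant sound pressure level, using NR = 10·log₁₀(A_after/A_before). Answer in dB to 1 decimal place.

2.4 dB

A_before = Σ Sᵢαᵢ = 5.3×0.04 + 221.5×0.05 + 221.5×0.08 + 284.9×0.29 + 1.8×0.02 = 111.664 sabins.
Treatment contributes 103.2·0.81 = 83.592 sabins.
A_after = 111.664 + 83.592 = 195.256 sabins.
NR = 10·log₁₀(195.256/111.664) = 2.4 dB.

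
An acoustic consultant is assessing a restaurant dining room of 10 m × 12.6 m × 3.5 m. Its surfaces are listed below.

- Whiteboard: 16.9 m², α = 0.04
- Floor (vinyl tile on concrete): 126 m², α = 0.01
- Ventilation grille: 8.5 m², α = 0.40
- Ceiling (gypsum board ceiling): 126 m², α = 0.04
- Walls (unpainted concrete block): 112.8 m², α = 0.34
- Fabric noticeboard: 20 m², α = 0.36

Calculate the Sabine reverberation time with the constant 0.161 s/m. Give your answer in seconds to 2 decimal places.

1.27 sec

A = Σ Sᵢαᵢ = 16.9×0.04 + 126×0.01 + 8.5×0.40 + 126×0.04 + 112.8×0.34 + 20×0.36 = 55.928 sabins.
V = 10·12.6·3.5 = 441 m³.
RT60 = 0.161 · V / A = 0.161 × 441 / 55.928 = 1.27 s.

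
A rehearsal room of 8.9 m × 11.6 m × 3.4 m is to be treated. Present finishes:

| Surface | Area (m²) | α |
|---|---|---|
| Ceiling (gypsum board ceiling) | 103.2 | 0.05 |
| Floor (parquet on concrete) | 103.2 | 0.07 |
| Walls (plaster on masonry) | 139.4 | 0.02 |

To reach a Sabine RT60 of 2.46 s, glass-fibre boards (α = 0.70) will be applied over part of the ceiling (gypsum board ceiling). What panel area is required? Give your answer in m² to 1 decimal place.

12.0

A₁ = Σ Sᵢαᵢ = 103.2×0.05 + 103.2×0.07 + 139.4×0.02 = 15.172 sabins.
V = 351.016 m³. Target absorption A₂ = 0.161 × 351.016 / 2.46 = 22.973 sabins.
ΔA needed = 22.973 − 15.172 = 7.801 sabins.
Each m² of panel replacing the ceiling (gypsum board ceiling) adds (0.70 − 0.05) = 0.65 sabins.
Area = ΔA/Δα = 7.801/0.65 = 12.0 m².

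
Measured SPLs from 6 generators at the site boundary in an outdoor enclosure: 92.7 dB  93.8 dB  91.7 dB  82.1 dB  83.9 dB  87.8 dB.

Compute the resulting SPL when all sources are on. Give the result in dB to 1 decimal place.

Converting to relative power and adding: 10^(92.7/10) + 10^(93.8/10) + 10^(91.7/10) + 10^(82.1/10) + 10^(83.9/10) + 10^(87.8/10) = 6.75e+09.
Combined level = 10 log₁₀(6.75e+09) = 98.3 dB.

98.3 dB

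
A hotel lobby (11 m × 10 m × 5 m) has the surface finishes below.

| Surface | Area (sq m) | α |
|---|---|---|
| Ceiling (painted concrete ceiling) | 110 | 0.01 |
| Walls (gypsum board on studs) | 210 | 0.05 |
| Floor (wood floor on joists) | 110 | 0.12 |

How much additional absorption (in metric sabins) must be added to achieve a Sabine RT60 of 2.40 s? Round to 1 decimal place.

Equivalent absorption area: A₁ = 110*0.01 + 210*0.05 + 110*0.12 = 24.800 sq m.
Target A₂ = 0.161·550/2.40 = 36.896 sabins (V = 550 m³).
Shortfall: 36.896 − 24.800 = 12.1 sabins.

12.1 sabins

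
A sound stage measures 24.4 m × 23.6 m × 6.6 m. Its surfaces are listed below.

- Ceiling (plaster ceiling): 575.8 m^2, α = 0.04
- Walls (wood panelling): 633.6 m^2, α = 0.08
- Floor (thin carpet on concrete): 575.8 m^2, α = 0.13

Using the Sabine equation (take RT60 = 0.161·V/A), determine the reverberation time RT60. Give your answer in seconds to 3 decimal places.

A = Σ Sᵢαᵢ = 575.8×0.04 + 633.6×0.08 + 575.8×0.13 = 148.574 sabins.
Volume V = 24.4 × 23.6 × 6.6 = 3800.544 m³.
T = 0.161 V/A = 0.161·3800.544/148.574 = 4.118 s.

4.118 sec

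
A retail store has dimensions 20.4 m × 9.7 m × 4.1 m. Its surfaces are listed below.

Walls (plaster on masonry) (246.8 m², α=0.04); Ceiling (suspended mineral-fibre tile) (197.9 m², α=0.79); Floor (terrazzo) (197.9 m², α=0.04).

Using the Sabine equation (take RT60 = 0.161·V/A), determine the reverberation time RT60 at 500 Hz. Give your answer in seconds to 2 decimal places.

0.75 sec

A = Σ Sᵢαᵢ = 246.8×0.04 + 197.9×0.79 + 197.9×0.04 = 174.129 sabins.
V = 20.4·9.7·4.1 = 811.308 m³.
T = 0.161 V/A = 0.161·811.308/174.129 = 0.75 s.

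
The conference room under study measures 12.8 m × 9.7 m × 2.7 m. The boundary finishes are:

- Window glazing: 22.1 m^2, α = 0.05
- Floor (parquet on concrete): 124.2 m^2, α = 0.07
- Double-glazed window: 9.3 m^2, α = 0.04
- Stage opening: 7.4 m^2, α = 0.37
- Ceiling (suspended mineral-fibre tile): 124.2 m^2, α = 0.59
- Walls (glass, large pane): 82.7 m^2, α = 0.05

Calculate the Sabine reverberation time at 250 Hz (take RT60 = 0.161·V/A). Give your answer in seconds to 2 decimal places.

0.60 seconds

Total absorption A = 22.1·0.05 + 124.2·0.07 + 9.3·0.04 + 7.4·0.37 + 124.2·0.59 + 82.7·0.05
  = 1.105 + 8.694 + 0.372 + 2.738 + 73.278 + 4.135 = 90.322 m^2 sabins.
V = 12.8·9.7·2.7 = 335.232 m³.
Sabine: RT60 = 0.161 × 335.232 / 90.322 = 0.60 s.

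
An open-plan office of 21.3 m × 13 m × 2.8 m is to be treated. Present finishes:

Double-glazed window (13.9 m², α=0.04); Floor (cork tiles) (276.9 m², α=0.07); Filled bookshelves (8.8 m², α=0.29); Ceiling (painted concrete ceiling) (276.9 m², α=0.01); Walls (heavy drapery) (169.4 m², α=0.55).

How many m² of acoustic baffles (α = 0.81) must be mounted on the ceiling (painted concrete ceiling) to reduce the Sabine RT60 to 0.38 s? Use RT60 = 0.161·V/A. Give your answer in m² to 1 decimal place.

262.6

Equivalent absorption area: A₁ = 13.9·0.04 + 276.9·0.07 + 8.8·0.29 + 276.9·0.01 + 169.4·0.55 = 118.430 m².
Required A₂ = 0.161·775.32/0.38 = 328.491 sabins.
ΔA needed = 328.491 − 118.430 = 210.061 sabins.
Each m² of panel replacing the ceiling (painted concrete ceiling) adds (0.81 − 0.01) = 0.80 sabins.
Panel area = 210.061 / 0.80 = 262.6 m².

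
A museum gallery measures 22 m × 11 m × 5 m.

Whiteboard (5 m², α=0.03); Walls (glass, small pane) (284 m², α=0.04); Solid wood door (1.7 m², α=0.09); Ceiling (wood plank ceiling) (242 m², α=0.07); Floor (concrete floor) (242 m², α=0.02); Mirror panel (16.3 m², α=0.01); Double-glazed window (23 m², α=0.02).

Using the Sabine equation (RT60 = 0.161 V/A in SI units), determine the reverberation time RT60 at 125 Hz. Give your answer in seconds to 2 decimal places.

5.72 seconds

Summing Sᵢαᵢ: 0.150 + 11.360 + 0.153 + 16.940 + 4.840 + 0.163 + 0.460 → A = 34.066 sabins.
Room volume: 1210 m³.
Sabine: RT60 = 0.161 × 1210 / 34.066 = 5.72 s.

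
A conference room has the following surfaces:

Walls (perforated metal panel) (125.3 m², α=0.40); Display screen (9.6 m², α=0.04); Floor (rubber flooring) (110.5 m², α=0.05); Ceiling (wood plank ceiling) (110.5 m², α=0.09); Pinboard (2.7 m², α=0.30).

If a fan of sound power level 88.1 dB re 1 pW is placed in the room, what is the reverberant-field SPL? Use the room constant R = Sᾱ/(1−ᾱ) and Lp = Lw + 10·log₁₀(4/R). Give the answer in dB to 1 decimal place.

75.0 dB

Σ(Sᵢαᵢ) = 125.3·0.40 + 9.6·0.04 + 110.5·0.05 + 110.5·0.09 + 2.7·0.30 = 66.784; total area S = 358.6 m².
ᾱ = 66.784/358.6 = 0.1862; R = Sᾱ/(1−ᾱ) = 66.784/(1−0.1862) = 82.064 m².
Lp = Lw + 10 log₁₀(4/R) = 88.1 -13.12 = 75.0 dB.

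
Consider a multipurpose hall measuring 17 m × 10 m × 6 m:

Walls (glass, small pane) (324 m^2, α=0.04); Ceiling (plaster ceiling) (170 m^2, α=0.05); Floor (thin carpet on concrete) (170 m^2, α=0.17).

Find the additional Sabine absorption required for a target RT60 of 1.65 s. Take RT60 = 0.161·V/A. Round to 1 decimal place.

Summing Sᵢαᵢ: 12.960 + 8.500 + 28.900 → A₁ = 50.360 sabins.
For T = 1.65 s, need A₂ = 0.161·V/T = 0.161·1020/1.65 = 99.527 sabins.
ΔA = A₂ − A₁ = 99.527 − 50.360 = 49.2 sabins.

49.2 sabins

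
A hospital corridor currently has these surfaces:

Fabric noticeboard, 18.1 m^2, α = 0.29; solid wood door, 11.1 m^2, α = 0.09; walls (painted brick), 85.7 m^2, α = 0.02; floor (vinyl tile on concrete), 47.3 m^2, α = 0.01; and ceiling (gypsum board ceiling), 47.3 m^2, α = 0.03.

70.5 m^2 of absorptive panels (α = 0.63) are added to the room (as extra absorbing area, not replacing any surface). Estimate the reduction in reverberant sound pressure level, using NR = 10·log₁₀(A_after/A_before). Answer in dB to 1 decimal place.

7.4 dB

Summing Sᵢαᵢ: 5.249 + 0.999 + 1.714 + 0.473 + 1.419 → A_before = 9.854 sabins.
Added absorption = 70.5 × 0.63 = 44.415 sabins.
New total A_after = 54.269 sabins.
NR = 10·log₁₀(54.269/9.854) = 7.4 dB.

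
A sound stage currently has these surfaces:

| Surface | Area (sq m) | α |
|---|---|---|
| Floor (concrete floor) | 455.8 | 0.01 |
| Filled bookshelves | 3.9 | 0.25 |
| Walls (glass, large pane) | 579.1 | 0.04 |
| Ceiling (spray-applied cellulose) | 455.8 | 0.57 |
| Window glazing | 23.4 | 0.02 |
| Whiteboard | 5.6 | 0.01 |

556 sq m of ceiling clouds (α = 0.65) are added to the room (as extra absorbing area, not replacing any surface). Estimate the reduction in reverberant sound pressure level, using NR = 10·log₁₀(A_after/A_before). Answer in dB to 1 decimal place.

3.5 dB

A_before = Σ Sᵢαᵢ = 455.8×0.01 + 3.9×0.25 + 579.1×0.04 + 455.8×0.57 + 23.4×0.02 + 5.6×0.01 = 289.027 sabins.
Added absorption = 556 × 0.65 = 361.400 sabins.
A_after = 289.027 + 361.400 = 650.427 sabins.
Reduction = 10 log₁₀(A_after/A_before) = 10 log₁₀(2.2504) = 3.5 dB.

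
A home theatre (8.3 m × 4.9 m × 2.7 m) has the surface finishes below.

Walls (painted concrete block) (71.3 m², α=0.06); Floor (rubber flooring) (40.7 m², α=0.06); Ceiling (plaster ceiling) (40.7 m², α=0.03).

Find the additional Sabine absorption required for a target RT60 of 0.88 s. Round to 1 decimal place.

Total absorption A₁ = 71.3·0.06 + 40.7·0.06 + 40.7·0.03
  = 4.278 + 2.442 + 1.221 = 7.941 m² sabins.
Target A₂ = 0.161·109.809/0.88 = 20.090 sabins (V = 109.809 m³).
Additional absorption ΔA = 20.090 − 7.941 = 12.1 sabins.

12.1 sabins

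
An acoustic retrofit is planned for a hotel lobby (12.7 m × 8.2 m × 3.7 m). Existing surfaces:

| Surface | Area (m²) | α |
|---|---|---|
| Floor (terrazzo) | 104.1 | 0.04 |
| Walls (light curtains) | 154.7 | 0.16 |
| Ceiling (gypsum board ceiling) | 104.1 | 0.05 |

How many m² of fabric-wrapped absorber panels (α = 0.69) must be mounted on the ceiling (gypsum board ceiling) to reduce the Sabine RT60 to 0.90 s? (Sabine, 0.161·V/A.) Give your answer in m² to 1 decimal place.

54.4

Total absorption A₁ = 104.1×0.04 + 154.7×0.16 + 104.1×0.05
  = 4.164 + 24.752 + 5.205 = 34.121 m² sabins.
Required A₂ = 0.161·385.318/0.90 = 68.929 sabins.
ΔA needed = 68.929 − 34.121 = 34.808 sabins.
Net gain per m²: Δα = 0.69 − 0.05 = 0.64.
Area = ΔA/Δα = 34.808/0.64 = 54.4 m².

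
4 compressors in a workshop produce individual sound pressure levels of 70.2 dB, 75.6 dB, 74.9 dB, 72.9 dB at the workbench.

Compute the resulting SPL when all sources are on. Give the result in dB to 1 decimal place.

Sum in the linear (power) domain: Σ 10^(Lᵢ/10) = 10^(70.2/10) + 10^(75.6/10) + 10^(74.9/10) + 10^(72.9/10) = 9.718e+07.
Back to dB: 10·log₁₀ Σ = 79.9 dB.

79.9 dB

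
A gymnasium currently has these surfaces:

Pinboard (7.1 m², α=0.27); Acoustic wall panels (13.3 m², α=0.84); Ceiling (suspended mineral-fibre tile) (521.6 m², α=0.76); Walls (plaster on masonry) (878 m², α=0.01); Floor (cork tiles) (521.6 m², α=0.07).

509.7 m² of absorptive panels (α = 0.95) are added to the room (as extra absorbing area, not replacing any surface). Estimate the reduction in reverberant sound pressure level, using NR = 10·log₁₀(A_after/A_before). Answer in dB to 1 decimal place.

3.1 dB

A_before = Σ Sᵢαᵢ = 7.1·0.27 + 13.3·0.84 + 521.6·0.76 + 878·0.01 + 521.6·0.07 = 454.797 sabins.
Added absorption = 509.7 × 0.95 = 484.215 sabins.
New total A_after = 939.012 sabins.
NR = 10·log₁₀(939.012/454.797) = 3.1 dB.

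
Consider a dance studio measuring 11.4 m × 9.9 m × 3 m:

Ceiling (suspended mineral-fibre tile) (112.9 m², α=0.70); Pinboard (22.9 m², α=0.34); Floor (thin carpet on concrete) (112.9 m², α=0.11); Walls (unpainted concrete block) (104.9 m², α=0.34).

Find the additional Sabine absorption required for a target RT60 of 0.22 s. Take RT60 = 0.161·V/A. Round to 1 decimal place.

Equivalent absorption area: A₁ = 112.9*0.70 + 22.9*0.34 + 112.9*0.11 + 104.9*0.34 = 134.901 m².
Target A₂ = 0.161·338.58/0.22 = 247.779 sabins (V = 338.58 m³).
Additional absorption ΔA = 247.779 − 134.901 = 112.9 sabins.

112.9 sabins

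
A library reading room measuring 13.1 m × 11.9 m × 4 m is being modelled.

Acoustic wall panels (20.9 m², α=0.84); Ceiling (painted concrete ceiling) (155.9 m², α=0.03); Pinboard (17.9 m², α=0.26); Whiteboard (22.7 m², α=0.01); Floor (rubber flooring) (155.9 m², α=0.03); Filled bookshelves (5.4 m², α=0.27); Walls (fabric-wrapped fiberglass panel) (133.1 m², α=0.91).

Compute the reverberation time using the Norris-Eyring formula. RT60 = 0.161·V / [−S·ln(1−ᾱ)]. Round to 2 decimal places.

0.55 s

S = Σ Sᵢ = 511.8 m².
Absorption A = 20.9×0.84 + 155.9×0.03 + 17.9×0.26 + 22.7×0.01 + 155.9×0.03 + 5.4×0.27 + 133.1×0.91 = 154.370 sabins.
Mean coefficient ᾱ = A/S = 0.3016.
Eyring denominator: −S ln(1−ᾱ) = 183.717.
V = 13.1 × 11.9 × 4 = 623.56 m³.
T = 0.161·V/[−S·ln(1−ᾱ)] = 0.161·623.56/183.717 = 0.55 s.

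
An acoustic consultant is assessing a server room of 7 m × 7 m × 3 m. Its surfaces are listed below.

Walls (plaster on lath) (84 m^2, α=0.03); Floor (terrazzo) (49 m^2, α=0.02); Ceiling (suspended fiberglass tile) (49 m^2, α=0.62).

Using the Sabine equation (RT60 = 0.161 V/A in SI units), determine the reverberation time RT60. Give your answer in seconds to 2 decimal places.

0.70 s

A = Σ Sᵢαᵢ = 84·0.03 + 49·0.02 + 49·0.62 = 33.880 sabins.
Room volume: 147 m³.
T = 0.161 V/A = 0.161·147/33.880 = 0.70 s.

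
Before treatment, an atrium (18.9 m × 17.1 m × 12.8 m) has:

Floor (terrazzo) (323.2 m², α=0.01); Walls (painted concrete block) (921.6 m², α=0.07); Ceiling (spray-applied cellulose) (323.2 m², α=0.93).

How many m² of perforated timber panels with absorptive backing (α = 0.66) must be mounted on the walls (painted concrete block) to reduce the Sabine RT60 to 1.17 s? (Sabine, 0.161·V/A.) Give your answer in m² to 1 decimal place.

Total absorption A₁ = 323.2*0.01 + 921.6*0.07 + 323.2*0.93
  = 3.232 + 64.512 + 300.576 = 368.320 m² sabins.
Required A₂ = 0.161·4136.832/1.17 = 569.256 sabins.
Absorption to add: 569.256 − 368.320 = 200.936 sabins.
Net gain per m²: Δα = 0.66 − 0.07 = 0.59.
Panel area = 200.936 / 0.59 = 340.6 m².

340.6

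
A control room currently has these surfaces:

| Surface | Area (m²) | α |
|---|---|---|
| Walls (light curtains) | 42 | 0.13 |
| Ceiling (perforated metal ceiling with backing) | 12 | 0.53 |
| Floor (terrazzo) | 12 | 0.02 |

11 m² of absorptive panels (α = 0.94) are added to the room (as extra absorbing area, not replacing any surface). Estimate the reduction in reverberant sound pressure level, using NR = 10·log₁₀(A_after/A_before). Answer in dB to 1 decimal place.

A_before = Σ Sᵢαᵢ = 42·0.13 + 12·0.53 + 12·0.02 = 12.060 sabins.
Treatment contributes 11·0.94 = 10.340 sabins.
New total A_after = 22.400 sabins.
Reduction = 10 log₁₀(A_after/A_before) = 10 log₁₀(1.8574) = 2.7 dB.

2.7 dB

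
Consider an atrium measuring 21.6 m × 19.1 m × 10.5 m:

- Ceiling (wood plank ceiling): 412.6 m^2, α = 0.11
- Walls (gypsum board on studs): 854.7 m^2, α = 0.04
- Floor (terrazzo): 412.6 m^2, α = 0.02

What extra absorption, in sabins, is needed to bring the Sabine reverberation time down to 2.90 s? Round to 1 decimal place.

152.7 sabins

A₁ = Σ Sᵢαᵢ = 412.6·0.11 + 854.7·0.04 + 412.6·0.02 = 87.826 sabins.
For T = 2.90 s, need A₂ = 0.161·V/T = 0.161·4331.88/2.90 = 240.494 sabins.
Shortfall: 240.494 − 87.826 = 152.7 sabins.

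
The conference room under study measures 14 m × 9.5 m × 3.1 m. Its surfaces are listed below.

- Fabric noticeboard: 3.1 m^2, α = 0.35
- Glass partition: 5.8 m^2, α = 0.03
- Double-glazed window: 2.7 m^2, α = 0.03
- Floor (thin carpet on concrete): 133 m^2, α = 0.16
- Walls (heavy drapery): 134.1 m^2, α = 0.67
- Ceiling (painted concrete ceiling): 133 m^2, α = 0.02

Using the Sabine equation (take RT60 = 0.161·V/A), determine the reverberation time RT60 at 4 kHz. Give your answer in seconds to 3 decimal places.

Total absorption A = 3.1·0.35 + 5.8·0.03 + 2.7·0.03 + 133·0.16 + 134.1·0.67 + 133·0.02
  = 1.085 + 0.174 + 0.081 + 21.280 + 89.847 + 2.660 = 115.127 m^2 sabins.
V = 14·9.5·3.1 = 412.3 m³.
RT60 = 0.161 · V / A = 0.161 × 412.3 / 115.127 = 0.577 s.

0.577 sec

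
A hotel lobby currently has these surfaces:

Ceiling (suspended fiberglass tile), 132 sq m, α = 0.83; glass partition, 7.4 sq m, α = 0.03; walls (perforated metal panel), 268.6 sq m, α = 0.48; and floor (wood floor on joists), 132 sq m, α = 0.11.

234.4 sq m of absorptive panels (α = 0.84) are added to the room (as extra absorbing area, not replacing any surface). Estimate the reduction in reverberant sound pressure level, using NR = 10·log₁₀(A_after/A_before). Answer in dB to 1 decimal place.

2.5 dB

Equivalent absorption area: A_before = 132*0.83 + 7.4*0.03 + 268.6*0.48 + 132*0.11 = 253.230 sq m.
Added absorption = 234.4 × 0.84 = 196.896 sabins.
A_after = 253.230 + 196.896 = 450.126 sabins.
NR = 10·log₁₀(450.126/253.230) = 2.5 dB.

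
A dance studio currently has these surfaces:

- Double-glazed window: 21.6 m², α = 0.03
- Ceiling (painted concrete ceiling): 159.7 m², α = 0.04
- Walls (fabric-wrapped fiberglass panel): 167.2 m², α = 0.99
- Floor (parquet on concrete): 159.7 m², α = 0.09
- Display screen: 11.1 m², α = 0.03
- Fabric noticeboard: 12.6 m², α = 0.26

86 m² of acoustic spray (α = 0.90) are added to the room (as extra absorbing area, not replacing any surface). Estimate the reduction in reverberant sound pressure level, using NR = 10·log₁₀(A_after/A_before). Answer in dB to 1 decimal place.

1.5 dB

Total absorption A_before = 21.6·0.03 + 159.7·0.04 + 167.2·0.99 + 159.7·0.09 + 11.1·0.03 + 12.6·0.26
  = 0.648 + 6.388 + 165.528 + 14.373 + 0.333 + 3.276 = 190.546 m² sabins.
Added absorption = 86 × 0.90 = 77.400 sabins.
New total A_after = 267.946 sabins.
Reduction = 10 log₁₀(A_after/A_before) = 10 log₁₀(1.4062) = 1.5 dB.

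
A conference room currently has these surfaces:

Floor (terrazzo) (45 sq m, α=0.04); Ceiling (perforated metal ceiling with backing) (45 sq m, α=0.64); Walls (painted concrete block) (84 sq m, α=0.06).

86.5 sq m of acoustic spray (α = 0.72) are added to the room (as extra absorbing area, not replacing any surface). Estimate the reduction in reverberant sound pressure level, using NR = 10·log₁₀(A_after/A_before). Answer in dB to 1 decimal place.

4.4 dB

A_before = Σ Sᵢαᵢ = 45·0.04 + 45·0.64 + 84·0.06 = 35.640 sabins.
Added absorption = 86.5 × 0.72 = 62.280 sabins.
New total A_after = 97.920 sabins.
NR = 10·log₁₀(97.920/35.640) = 4.4 dB.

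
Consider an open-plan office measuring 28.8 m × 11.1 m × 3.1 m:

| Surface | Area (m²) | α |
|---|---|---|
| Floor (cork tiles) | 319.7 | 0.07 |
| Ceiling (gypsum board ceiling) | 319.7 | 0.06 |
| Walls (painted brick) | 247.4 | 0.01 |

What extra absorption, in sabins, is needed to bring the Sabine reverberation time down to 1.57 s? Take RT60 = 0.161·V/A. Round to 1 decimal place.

57.6 sabins

Summing Sᵢαᵢ: 22.379 + 19.182 + 2.474 → A₁ = 44.035 sabins.
For T = 1.57 s, need A₂ = 0.161·V/T = 0.161·991.008/1.57 = 101.626 sabins.
Additional absorption ΔA = 101.626 − 44.035 = 57.6 sabins.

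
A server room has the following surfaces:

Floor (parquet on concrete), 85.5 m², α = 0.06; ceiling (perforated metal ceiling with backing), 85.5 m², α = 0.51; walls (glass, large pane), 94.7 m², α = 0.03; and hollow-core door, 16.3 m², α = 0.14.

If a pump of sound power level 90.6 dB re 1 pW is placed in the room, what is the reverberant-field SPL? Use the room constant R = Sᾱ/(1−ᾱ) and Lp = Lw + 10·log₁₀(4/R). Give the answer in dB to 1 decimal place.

Σ(Sᵢαᵢ) = 85.5·0.06 + 85.5·0.51 + 94.7·0.03 + 16.3·0.14 = 53.858; total area S = 282.0 m².
ᾱ = 0.1910, so room constant R = A/(1−ᾱ) = 66.574 m².
Lp = 90.6 + 10·log₁₀(4/66.574) = 90.6 + (-12.21) = 78.4 dB.

78.4 dB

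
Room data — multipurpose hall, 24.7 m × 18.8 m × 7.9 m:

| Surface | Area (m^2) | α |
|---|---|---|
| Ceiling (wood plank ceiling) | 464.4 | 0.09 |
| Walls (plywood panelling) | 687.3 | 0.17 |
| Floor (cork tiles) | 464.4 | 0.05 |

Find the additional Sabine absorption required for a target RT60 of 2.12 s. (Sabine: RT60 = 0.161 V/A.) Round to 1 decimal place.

96.7 sabins

Summing Sᵢαᵢ: 41.796 + 116.841 + 23.220 → A₁ = 181.857 sabins.
For T = 2.12 s, need A₂ = 0.161·V/T = 0.161·3668.444/2.12 = 278.594 sabins.
Additional absorption ΔA = 278.594 − 181.857 = 96.7 sabins.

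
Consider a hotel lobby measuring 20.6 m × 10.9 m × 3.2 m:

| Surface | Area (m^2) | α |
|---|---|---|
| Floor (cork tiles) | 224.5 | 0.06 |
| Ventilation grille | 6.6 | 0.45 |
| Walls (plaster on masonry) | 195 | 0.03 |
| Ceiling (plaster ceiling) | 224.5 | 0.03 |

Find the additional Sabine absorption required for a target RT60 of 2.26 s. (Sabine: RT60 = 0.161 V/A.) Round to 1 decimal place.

Equivalent absorption area: A₁ = 224.5×0.06 + 6.6×0.45 + 195×0.03 + 224.5×0.03 = 29.025 m^2.
Target A₂ = 0.161·718.528/2.26 = 51.187 sabins (V = 718.528 m³).
ΔA = A₂ − A₁ = 51.187 − 29.025 = 22.2 sabins.

22.2 sabins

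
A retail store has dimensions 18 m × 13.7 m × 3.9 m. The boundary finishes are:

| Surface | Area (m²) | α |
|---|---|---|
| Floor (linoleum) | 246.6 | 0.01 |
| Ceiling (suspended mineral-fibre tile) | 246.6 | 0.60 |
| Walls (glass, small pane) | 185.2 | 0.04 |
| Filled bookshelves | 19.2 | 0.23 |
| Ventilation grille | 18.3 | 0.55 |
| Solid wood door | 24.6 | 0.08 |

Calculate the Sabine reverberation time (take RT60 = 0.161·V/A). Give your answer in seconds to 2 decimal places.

0.89 s

Equivalent absorption area: A = 246.6×0.01 + 246.6×0.60 + 185.2×0.04 + 19.2×0.23 + 18.3×0.55 + 24.6×0.08 = 174.283 m².
Room volume: 961.74 m³.
Sabine: RT60 = 0.161 × 961.74 / 174.283 = 0.89 s.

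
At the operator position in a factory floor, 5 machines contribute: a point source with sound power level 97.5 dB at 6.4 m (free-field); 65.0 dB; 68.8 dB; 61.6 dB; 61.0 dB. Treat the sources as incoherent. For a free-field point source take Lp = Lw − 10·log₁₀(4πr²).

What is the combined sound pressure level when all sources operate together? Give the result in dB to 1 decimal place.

Source at 6.4 m: Lp = 97.5 − 10·log₁₀(4π·6.4²) = 97.5 − 10·log₁₀(514.719) = 70.4 dB.
Sum in the linear (power) domain: Σ 10^(Lᵢ/10) = 10^(70.4/10) + 10^(65.0/10) + 10^(68.8/10) + 10^(61.6/10) + 10^(61.0/10) = 2.442e+07.
L_total = 10·log₁₀(2.442e+07) = 73.9 dB.

73.9 dB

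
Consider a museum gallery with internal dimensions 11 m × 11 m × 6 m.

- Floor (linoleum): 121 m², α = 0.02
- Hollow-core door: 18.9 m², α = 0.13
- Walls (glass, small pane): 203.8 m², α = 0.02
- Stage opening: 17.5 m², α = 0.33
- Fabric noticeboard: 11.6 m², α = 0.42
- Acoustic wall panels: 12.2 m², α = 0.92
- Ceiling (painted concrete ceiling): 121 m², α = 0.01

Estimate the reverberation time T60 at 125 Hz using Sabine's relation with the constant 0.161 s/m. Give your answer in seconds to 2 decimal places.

3.65 seconds

Summing Sᵢαᵢ: 2.420 + 2.457 + 4.076 + 5.775 + 4.872 + 11.224 + 1.210 → A = 32.034 sabins.
Room volume: 726 m³.
RT60 = 0.161 · V / A = 0.161 × 726 / 32.034 = 3.65 s.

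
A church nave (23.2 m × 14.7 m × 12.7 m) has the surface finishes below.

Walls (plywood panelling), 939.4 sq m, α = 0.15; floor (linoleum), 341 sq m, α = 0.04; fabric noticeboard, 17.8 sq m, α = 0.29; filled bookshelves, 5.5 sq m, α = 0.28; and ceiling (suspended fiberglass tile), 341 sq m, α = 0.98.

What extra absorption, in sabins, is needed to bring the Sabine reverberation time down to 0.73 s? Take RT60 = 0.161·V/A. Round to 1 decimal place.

459.8 sabins

A₁ = Σ Sᵢαᵢ = 939.4·0.15 + 341·0.04 + 17.8·0.29 + 5.5·0.28 + 341·0.98 = 495.432 sabins.
Target A₂ = 0.161·4331.208/0.73 = 955.239 sabins (V = 4331.208 m³).
Additional absorption ΔA = 955.239 − 495.432 = 459.8 sabins.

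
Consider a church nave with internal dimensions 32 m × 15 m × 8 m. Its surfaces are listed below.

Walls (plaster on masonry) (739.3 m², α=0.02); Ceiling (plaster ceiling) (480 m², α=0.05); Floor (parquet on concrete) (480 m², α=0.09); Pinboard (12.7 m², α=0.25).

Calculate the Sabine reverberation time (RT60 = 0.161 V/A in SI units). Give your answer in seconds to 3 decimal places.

7.260 s

Summing Sᵢαᵢ: 14.786 + 24.000 + 43.200 + 3.175 → A = 85.161 sabins.
V = 32·15·8 = 3840 m³.
T = 0.161 V/A = 0.161·3840/85.161 = 7.260 s.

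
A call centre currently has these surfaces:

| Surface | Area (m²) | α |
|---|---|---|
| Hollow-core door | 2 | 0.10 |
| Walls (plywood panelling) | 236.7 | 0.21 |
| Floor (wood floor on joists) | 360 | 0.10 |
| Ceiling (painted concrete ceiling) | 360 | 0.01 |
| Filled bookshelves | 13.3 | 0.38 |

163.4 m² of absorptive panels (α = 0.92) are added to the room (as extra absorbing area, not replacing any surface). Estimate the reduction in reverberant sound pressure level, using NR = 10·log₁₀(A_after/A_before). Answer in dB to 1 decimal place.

Total absorption A_before = 2*0.10 + 236.7*0.21 + 360*0.10 + 360*0.01 + 13.3*0.38
  = 0.200 + 49.707 + 36.000 + 3.600 + 5.054 = 94.561 m² sabins.
Added absorption = 163.4 × 0.92 = 150.328 sabins.
New total A_after = 244.889 sabins.
Reduction = 10 log₁₀(A_after/A_before) = 10 log₁₀(2.5897) = 4.1 dB.

4.1 dB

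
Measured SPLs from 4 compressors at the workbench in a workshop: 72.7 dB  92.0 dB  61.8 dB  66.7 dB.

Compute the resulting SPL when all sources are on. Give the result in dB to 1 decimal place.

92.1 dB

Σ 10^(Lᵢ/10) = 1.61e+09.
Back to dB: 10·log₁₀ Σ = 92.1 dB.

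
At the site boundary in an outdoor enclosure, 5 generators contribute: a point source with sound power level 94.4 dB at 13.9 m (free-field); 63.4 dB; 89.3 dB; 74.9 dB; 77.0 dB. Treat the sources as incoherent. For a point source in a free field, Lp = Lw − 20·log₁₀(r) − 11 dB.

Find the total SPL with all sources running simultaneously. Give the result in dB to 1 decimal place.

89.7 dB

Source at 13.9 m: Lp = 94.4 − 20·log₁₀(13.9) − 11 = 60.5 dB.
Sum in the linear (power) domain: Σ 10^(Lᵢ/10) = 10^(60.5/10) + 10^(63.4/10) + 10^(89.3/10) + 10^(74.9/10) + 10^(77.0/10) = 9.355e+08.
L_total = 10·log₁₀(9.355e+08) = 89.7 dB.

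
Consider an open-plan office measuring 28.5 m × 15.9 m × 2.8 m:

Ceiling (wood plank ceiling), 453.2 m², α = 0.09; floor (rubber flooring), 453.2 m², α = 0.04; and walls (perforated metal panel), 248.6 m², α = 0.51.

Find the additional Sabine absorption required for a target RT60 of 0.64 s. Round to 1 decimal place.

133.5 sabins

A₁ = Σ Sᵢαᵢ = 453.2*0.09 + 453.2*0.04 + 248.6*0.51 = 185.702 sabins.
V = 1268.82 m³. Required absorption A₂ = 0.161 × 1268.82 / 0.64 = 319.188 sabins.
Additional absorption ΔA = 319.188 − 185.702 = 133.5 sabins.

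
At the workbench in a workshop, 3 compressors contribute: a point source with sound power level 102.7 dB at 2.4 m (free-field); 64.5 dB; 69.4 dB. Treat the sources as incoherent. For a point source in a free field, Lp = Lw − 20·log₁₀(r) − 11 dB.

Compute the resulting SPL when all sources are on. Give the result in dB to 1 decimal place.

Source at 2.4 m: Lp = 102.7 − 20·log₁₀(2.4) − 11 = 84.1 dB.
Σ 10^(Lᵢ/10) = 2.686e+08.
L_total = 10·log₁₀(2.686e+08) = 84.3 dB.

84.3 dB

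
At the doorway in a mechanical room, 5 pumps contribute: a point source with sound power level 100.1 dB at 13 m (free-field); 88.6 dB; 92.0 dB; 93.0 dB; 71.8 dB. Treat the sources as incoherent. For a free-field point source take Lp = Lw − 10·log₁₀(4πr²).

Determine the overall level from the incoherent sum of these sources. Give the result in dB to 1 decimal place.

96.4 dB

Source at 13 m: Lp = 100.1 − 10·log₁₀(4π·13²) = 100.1 − 10·log₁₀(2123.717) = 66.8 dB.
Converting to relative power and adding: 10^(66.8/10) + 10^(88.6/10) + 10^(92.0/10) + 10^(93.0/10) + 10^(71.8/10) = 4.325e+09.
Combined level = 10 log₁₀(4.325e+09) = 96.4 dB.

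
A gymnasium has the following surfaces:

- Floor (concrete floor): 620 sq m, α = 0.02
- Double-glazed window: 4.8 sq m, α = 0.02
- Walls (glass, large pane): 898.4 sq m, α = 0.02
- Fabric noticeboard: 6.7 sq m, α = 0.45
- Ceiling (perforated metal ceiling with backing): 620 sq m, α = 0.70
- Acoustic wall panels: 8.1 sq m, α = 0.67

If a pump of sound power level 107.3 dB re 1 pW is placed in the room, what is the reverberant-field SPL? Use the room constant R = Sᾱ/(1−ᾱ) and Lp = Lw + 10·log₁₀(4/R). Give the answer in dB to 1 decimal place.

A = 472.906 sabins; S = 2158.0 sq m.
ᾱ = 472.906/2158.0 = 0.2191; R = Sᾱ/(1−ᾱ) = 472.906/(1−0.2191) = 605.591 sq m.
Lp = 107.3 + 10·log₁₀(4/605.591) = 107.3 + (-21.80) = 85.5 dB.

85.5 dB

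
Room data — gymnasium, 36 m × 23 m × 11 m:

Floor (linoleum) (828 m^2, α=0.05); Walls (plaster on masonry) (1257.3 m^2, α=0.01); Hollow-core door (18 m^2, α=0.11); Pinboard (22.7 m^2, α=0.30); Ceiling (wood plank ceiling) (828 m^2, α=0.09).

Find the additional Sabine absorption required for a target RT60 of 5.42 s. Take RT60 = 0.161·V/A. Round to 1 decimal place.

133.3 sabins

Total absorption A₁ = 828×0.05 + 1257.3×0.01 + 18×0.11 + 22.7×0.30 + 828×0.09
  = 41.400 + 12.573 + 1.980 + 6.810 + 74.520 = 137.283 m^2 sabins.
Target A₂ = 0.161·9108/5.42 = 270.551 sabins (V = 9108 m³).
Shortfall: 270.551 − 137.283 = 133.3 sabins.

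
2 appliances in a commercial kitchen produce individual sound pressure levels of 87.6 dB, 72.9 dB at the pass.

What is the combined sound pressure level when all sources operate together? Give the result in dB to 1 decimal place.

Sum in the linear (power) domain: Σ 10^(Lᵢ/10) = 10^(87.6/10) + 10^(72.9/10) = 5.949e+08.
L_total = 10·log₁₀(5.949e+08) = 87.7 dB.

87.7 dB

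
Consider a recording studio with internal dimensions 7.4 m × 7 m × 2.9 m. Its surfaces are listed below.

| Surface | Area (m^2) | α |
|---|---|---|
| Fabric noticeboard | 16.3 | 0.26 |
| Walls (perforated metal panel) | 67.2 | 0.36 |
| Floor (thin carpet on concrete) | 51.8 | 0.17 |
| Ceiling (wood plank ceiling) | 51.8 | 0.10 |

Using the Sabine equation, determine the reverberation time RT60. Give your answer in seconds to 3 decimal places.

Equivalent absorption area: A = 16.3*0.26 + 67.2*0.36 + 51.8*0.17 + 51.8*0.10 = 42.416 m^2.
Volume V = 7.4 × 7 × 2.9 = 150.22 m³.
RT60 = 0.161 · V / A = 0.161 × 150.22 / 42.416 = 0.570 s.

0.570 seconds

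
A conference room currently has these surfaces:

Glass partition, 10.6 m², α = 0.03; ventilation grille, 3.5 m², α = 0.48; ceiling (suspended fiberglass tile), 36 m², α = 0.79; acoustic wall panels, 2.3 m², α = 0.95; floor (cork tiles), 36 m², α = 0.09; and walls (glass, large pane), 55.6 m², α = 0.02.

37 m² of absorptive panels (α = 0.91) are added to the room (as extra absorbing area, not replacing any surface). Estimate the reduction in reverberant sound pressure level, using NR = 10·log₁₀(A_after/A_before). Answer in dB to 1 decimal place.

Total absorption A_before = 10.6*0.03 + 3.5*0.48 + 36*0.79 + 2.3*0.95 + 36*0.09 + 55.6*0.02
  = 0.318 + 1.680 + 28.440 + 2.185 + 3.240 + 1.112 = 36.975 m² sabins.
Treatment contributes 37·0.91 = 33.670 sabins.
A_after = 36.975 + 33.670 = 70.645 sabins.
NR = 10·log₁₀(70.645/36.975) = 2.8 dB.

2.8 dB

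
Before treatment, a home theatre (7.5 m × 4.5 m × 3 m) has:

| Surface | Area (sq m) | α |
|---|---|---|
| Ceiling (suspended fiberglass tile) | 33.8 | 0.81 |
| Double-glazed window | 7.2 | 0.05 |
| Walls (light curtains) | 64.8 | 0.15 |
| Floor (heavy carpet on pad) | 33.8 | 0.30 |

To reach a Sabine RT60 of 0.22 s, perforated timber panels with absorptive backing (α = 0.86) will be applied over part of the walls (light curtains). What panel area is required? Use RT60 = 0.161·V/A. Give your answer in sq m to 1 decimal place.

37.3

Equivalent absorption area: A₁ = 33.8·0.81 + 7.2·0.05 + 64.8·0.15 + 33.8·0.30 = 47.598 sq m.
Required A₂ = 0.161·101.25/0.22 = 74.097 sabins.
ΔA needed = 74.097 − 47.598 = 26.499 sabins.
Net gain per sq m: Δα = 0.86 − 0.15 = 0.71.
Area = ΔA/Δα = 26.499/0.71 = 37.3 sq m.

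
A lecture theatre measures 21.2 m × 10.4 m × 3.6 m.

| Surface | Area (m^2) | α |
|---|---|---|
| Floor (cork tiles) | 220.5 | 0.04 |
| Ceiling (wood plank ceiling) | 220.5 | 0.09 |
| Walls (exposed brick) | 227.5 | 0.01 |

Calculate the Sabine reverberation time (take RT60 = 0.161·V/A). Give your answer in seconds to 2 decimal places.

Equivalent absorption area: A = 220.5·0.04 + 220.5·0.09 + 227.5·0.01 = 30.940 m^2.
V = 21.2·10.4·3.6 = 793.728 m³.
RT60 = 0.161 · V / A = 0.161 × 793.728 / 30.940 = 4.13 s.

4.13 s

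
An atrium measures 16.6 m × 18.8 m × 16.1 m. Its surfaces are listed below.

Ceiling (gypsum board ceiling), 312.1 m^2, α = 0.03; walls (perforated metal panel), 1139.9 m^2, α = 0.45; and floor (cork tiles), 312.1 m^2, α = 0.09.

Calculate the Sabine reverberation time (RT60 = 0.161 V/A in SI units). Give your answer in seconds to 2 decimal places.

Total absorption A = 312.1×0.03 + 1139.9×0.45 + 312.1×0.09
  = 9.363 + 512.955 + 28.089 = 550.407 m^2 sabins.
Volume V = 16.6 × 18.8 × 16.1 = 5024.488 m³.
RT60 = 0.161 · V / A = 0.161 × 5024.488 / 550.407 = 1.47 s.

1.47 seconds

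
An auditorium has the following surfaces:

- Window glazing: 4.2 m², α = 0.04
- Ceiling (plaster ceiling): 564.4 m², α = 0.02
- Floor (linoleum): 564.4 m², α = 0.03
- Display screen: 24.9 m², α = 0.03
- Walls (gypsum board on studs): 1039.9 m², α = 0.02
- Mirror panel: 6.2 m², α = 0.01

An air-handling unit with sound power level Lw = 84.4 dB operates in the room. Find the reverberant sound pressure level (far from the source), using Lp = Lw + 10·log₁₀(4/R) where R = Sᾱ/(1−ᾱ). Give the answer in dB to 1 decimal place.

Σ(Sᵢαᵢ) = 4.2×0.04 + 564.4×0.02 + 564.4×0.03 + 24.9×0.03 + 1039.9×0.02 + 6.2×0.01 = 49.995; total area S = 2204.0 m².
ᾱ = 49.995/2204.0 = 0.0227; R = Sᾱ/(1−ᾱ) = 49.995/(1−0.0227) = 51.156 m².
Lp = Lw + 10 log₁₀(4/R) = 84.4 -11.07 = 73.3 dB.

73.3 dB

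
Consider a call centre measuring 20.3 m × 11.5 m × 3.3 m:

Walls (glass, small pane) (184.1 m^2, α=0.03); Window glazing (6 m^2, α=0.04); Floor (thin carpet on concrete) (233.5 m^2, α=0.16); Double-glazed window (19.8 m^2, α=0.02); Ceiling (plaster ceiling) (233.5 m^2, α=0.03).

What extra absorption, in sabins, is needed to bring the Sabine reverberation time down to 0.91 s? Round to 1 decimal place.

A₁ = Σ Sᵢαᵢ = 184.1×0.03 + 6×0.04 + 233.5×0.16 + 19.8×0.02 + 233.5×0.03 = 50.524 sabins.
V = 770.385 m³. Required absorption A₂ = 0.161 × 770.385 / 0.91 = 136.299 sabins.
Shortfall: 136.299 − 50.524 = 85.8 sabins.

85.8 sabins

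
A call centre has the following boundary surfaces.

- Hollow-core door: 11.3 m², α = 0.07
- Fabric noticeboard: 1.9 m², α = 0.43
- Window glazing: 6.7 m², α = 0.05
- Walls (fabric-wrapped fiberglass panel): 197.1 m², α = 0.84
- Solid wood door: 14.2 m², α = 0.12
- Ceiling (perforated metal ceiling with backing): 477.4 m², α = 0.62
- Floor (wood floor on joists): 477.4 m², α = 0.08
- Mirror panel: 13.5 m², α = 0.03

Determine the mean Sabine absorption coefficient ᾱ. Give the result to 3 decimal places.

S = Σ Sᵢ = 11.3 + 1.9 + 6.7 + 197.1 + 14.2 + 477.4 + 477.4 + 13.5 = 1199.5 m².
Σ(Sᵢαᵢ) = 11.3×0.07 + 1.9×0.43 + 6.7×0.05 + 197.1×0.84 + 14.2×0.12 + 477.4×0.62 + 477.4×0.08 + 13.5×0.03 = 503.796.
ᾱ = A/S = 0.420.

0.420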